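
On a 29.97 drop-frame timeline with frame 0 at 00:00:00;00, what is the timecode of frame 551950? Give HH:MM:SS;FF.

Ten DF minutes hold 17982 frames, so frame 551950 lies in block 30 (frames 539460–557441) with 12490 frames into that block.
The block's first minute is 1800 frames and the rest 1798 each; 12490 frames reaches minute 6, so 30 × 18 + 6 × 2 = 552 labels have been skipped so far.
Adding those back, label number 551950 + 552 = 552502 at 30 labels/s is 18416 s + 22 f = 5 h 6 min 56 s frame 22, i.e. 05:06:56;22.

05:06:56;22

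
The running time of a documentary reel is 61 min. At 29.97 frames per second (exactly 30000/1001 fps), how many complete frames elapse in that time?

109690 frames

61 min = 3660 s.
Frames = 3660 × 30000/1001 = 109800000/1001 ≈ 109690.3097.
Complete frames: 109690.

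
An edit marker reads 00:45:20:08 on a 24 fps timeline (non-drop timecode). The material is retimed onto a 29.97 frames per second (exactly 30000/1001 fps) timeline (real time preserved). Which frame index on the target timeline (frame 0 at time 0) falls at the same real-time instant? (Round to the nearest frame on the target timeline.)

Source frame index: (0×3600 + 45×60 + 20) × 24 + 8 = 65288.
Real time: 65288 / (24) = 8161/3 s.
Target frame: (8161/3) × (30000/1001) = 81610000/1001 ≈ 81528.472 → 81528.

frame 81528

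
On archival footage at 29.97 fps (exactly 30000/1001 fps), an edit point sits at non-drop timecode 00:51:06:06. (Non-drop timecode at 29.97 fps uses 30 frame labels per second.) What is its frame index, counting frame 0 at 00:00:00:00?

Total seconds to the label: (0 × 3600 + 51 × 60 + 6) = 3066.
Frame index = 3066 × 30 + 6 = 91986.

frame 91986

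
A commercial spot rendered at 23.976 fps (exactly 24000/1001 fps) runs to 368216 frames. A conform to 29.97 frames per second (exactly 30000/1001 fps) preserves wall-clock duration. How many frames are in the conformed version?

Target frames = source frames × (target rate / source rate) = 368216 × (30000/1001)/(24000/1001) = 368216 × 5/4 = 460270.

460270 frames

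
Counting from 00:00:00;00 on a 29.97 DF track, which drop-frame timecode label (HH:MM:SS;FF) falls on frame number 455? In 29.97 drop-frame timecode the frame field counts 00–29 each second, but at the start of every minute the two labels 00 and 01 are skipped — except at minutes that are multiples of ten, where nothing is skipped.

Each 10-minute DF block holds 10 × 60 × 30 − 9 × 2 = 17982 frames. 455 ÷ 17982 → 0 full blocks, remainder 455.
Within the partial block the first minute is 1800 frames and each further minute 1798, so 0 further minute boundaries passed. Total skipped labels = 18 × 0 + 2 × 0 = 0.
Non-drop label index = 455 + 0 = 455; at 30 labels/s that is 00:00:15:05, i.e. DF 00:00:15;05.

00:00:15;05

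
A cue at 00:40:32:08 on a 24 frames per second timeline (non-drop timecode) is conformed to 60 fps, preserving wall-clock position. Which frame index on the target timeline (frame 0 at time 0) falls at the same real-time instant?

frame 145940

Source frame index: (0×3600 + 40×60 + 32) × 24 + 8 = 58376.
Real time: 58376 / (24) = 7297/3 s.
Target frame: (7297/3) × (60) = 145940.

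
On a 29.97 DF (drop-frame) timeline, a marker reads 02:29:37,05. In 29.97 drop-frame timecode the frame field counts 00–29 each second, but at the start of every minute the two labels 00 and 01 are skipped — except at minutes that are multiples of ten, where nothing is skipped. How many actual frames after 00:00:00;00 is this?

269045

Complete 10-minute blocks: 14, each 17982 frames → 251748.
Remaining 9 whole minutes in the current block: 1800 + 8 × 1798 = 16184 frames.
Within the current minute: 37 × 30 + 5 − 2 = 1113 (labels ;00/;01 skipped at this minute). Total = 251748 + 16184 + 1113 = 269045.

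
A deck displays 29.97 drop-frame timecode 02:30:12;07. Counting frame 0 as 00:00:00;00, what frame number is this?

270097

As if non-drop at 30 labels/s: (2 × 3600 + 30 × 60 + 12) × 30 + 7 = 270367.
Minute boundaries passed: 150; those not divisible by 10: 150 − 15 = 135; dropped labels = 2 × 135 = 270.
Actual frame index = 270367 − 270 = 270097.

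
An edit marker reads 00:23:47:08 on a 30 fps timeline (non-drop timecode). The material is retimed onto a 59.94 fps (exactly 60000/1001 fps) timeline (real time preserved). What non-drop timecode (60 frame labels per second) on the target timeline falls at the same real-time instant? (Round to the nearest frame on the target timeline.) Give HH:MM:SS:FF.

00:23:45:50

Source frame index: (0×3600 + 23×60 + 47) × 30 + 8 = 42818.
Real time: 42818 / (30) = 21409/15 s.
Target frame: (21409/15) × (60000/1001) = 85636000/1001 ≈ 85550.450 → 85550.
At 60 labels/s: frame 85550 → 00:23:45:50.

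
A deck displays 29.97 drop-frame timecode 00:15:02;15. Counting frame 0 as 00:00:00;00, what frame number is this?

Complete 10-minute blocks: 1, each 17982 frames → 17982.
Remaining 5 whole minutes in the current block: 1800 + 4 × 1798 = 8992 frames.
Within the current minute: 2 × 30 + 15 − 2 = 73 (labels ;00/;01 skipped at this minute). Total = 17982 + 8992 + 73 = 27047.

27047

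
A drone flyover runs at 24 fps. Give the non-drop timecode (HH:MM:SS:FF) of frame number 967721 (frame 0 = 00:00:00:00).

967721 ÷ 24 = 40321 full seconds, remainder 17 frames.
40321 s = 11 h 12 min 1 s.
Timecode: 11:12:01:17.

11:12:01:17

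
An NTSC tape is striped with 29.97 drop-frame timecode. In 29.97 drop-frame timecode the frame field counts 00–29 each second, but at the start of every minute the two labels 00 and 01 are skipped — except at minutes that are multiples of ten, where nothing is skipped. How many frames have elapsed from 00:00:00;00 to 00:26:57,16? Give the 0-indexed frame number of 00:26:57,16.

Complete 10-minute blocks: 2, each 17982 frames → 35964.
Remaining 6 whole minutes in the current block: 1800 + 5 × 1798 = 10790 frames.
Within the current minute: 57 × 30 + 16 − 2 = 1724 (labels ;00/;01 skipped at this minute). Total = 35964 + 10790 + 1724 = 48478.

48478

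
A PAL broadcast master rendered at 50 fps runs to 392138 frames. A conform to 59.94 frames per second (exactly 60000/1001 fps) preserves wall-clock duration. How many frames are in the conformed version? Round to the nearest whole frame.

Frames at target rate = 392138 × (60000/1001) / (50) = 470565600/1001 ≈ 470095.504.
Nearest whole frame: 470096.

470096 frames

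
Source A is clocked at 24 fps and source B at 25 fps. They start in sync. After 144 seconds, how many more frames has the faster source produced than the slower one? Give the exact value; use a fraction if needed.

144 frames

A emits 24 × 144 = 3456 frames; B emits 25 × 144 = 3600.
Difference = 144 frames; B is ahead of A.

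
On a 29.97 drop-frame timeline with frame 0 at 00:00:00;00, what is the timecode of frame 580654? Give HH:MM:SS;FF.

05:22:54;14

Each 10-minute DF block holds 10 × 60 × 30 − 9 × 2 = 17982 frames. 580654 ÷ 17982 → 32 full blocks, remainder 5230.
Within the partial block the first minute is 1800 frames and each further minute 1798, so 2 further minute boundaries passed. Total skipped labels = 18 × 32 + 2 × 2 = 580.
Non-drop label index = 580654 + 580 = 581234; at 30 labels/s that is 05:22:54:14, i.e. DF 05:22:54;14.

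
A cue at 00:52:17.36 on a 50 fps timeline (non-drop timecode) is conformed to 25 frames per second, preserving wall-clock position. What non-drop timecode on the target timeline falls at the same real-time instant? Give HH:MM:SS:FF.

00:52:17:18

Source frame index: (0×3600 + 52×60 + 17) × 50 + 36 = 156886.
Real time: 156886 / (50) = 78443/25 s.
Target frame: (78443/25) × (25) = 78443.
At 25 labels/s: frame 78443 → 00:52:17:18.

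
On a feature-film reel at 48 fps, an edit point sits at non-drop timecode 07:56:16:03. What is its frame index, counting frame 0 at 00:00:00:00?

Total seconds to the label: (7 × 3600 + 56 × 60 + 16) = 28576.
Frame index = 28576 × 48 + 3 = 1371651.

1371651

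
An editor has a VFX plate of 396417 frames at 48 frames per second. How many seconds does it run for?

Running time = 396417 / (48) = 8258.6875 s.

8258.6875 seconds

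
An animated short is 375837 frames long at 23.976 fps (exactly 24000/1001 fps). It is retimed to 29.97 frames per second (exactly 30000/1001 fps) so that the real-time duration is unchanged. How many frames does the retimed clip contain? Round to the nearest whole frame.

469796 frames

Frames at target rate = 375837 × (30000/1001) / (24000/1001) = 1879185/4 ≈ 469796.250.
Nearest whole frame: 469796.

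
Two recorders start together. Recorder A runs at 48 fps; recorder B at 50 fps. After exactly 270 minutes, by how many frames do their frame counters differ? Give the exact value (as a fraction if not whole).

270 min = 16200 s.
A emits 48 × 16200 = 777600 frames; B emits 50 × 16200 = 810000.
Difference = 32400 frames; B is ahead of A.

32400 frames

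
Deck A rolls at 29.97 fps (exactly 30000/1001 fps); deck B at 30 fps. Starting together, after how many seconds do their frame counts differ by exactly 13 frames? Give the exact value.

The gap grows by |30 − 30000/1001| = 30/1001 frames per second.
Time for a 13-frame gap: 13 ÷ (30/1001) = 13013/30 s.

13013/30 seconds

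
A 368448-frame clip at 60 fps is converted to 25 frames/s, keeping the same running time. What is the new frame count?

Target frames = source frames × (target rate / source rate) = 368448 × (25)/(60) = 368448 × 5/12 = 153520.

153520 frames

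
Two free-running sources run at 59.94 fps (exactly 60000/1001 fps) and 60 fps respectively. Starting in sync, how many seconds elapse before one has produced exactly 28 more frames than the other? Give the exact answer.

7007/15 seconds

The gap grows by |60 − 60000/1001| = 60/1001 frames per second.
Time for a 28-frame gap: 28 ÷ (60/1001) = 7007/15 s.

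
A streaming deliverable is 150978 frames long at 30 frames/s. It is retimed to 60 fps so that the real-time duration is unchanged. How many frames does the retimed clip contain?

Frames at target rate = 150978 × (60) / (30) = 301956.

301956 frames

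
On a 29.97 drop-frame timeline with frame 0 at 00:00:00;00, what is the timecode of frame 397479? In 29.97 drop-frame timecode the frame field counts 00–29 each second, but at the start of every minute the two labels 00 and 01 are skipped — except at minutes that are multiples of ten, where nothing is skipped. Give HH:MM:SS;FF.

Each 10-minute DF block holds 10 × 60 × 30 − 9 × 2 = 17982 frames. 397479 ÷ 17982 → 22 full blocks, remainder 1875.
Within the partial block the first minute is 1800 frames and each further minute 1798, so 1 further minute boundary passed. Total skipped labels = 18 × 22 + 2 × 1 = 398.
Non-drop label index = 397479 + 398 = 397877; at 30 labels/s that is 03:41:02:17, i.e. DF 03:41:02;17.

03:41:02;17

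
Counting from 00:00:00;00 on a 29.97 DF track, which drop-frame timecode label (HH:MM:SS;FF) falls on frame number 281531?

Each 10-minute DF block holds 10 × 60 × 30 − 9 × 2 = 17982 frames. 281531 ÷ 17982 → 15 full blocks, remainder 11801.
Within the partial block the first minute is 1800 frames and each further minute 1798, so 6 further minute boundaries passed. Total skipped labels = 18 × 15 + 2 × 6 = 282.
Non-drop label index = 281531 + 282 = 281813; at 30 labels/s that is 02:36:33:23, i.e. DF 02:36:33;23.

02:36:33;23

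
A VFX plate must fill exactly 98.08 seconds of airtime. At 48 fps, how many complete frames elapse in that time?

Frames = 98.08 × 48 = 117696/25 ≈ 4707.8400.
Complete frames: 4707.

4707 frames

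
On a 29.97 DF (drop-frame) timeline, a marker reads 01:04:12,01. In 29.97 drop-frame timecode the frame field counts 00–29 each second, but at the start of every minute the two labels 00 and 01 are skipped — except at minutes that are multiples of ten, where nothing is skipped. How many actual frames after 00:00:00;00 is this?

Complete 10-minute blocks: 6, each 17982 frames → 107892.
Remaining 4 whole minutes in the current block: 1800 + 3 × 1798 = 7194 frames.
Within the current minute: 12 × 30 + 1 − 2 = 359 (labels ;00/;01 skipped at this minute). Total = 107892 + 7194 + 359 = 115445.

115445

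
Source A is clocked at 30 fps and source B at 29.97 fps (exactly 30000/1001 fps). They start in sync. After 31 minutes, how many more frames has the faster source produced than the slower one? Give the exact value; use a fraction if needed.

31 min = 1860 s.
A emits 30 × 1860 = 55800 frames; B emits 30000/1001 × 1860 = 55800000/1001.
Difference = 55800/1001 frames (≈ 55.7443); B is behind A.

55800/1001 frames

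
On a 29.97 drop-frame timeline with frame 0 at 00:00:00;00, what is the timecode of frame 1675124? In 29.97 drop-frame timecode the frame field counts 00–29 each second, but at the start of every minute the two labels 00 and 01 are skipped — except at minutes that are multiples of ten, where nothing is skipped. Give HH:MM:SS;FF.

15:31:33;10

Each 10-minute DF block holds 10 × 60 × 30 − 9 × 2 = 17982 frames. 1675124 ÷ 17982 → 93 full blocks, remainder 2798.
Within the partial block the first minute is 1800 frames and each further minute 1798, so 1 further minute boundary passed. Total skipped labels = 18 × 93 + 2 × 1 = 1676.
Non-drop label index = 1675124 + 1676 = 1676800; at 30 labels/s that is 15:31:33:10, i.e. DF 15:31:33;10.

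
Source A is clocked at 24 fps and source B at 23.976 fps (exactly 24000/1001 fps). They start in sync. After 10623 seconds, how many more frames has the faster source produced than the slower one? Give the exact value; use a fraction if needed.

A emits 24 × 10623 = 254952 frames; B emits 24000/1001 × 10623 = 254952000/1001.
Difference = 254952/1001 frames (≈ 254.6973); B is behind A.

254952/1001 frames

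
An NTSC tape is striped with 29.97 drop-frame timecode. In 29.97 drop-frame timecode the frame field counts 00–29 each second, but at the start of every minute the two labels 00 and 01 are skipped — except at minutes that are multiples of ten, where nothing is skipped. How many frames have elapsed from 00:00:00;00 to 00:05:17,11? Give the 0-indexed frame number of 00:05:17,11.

As if non-drop at 30 labels/s: (0 × 3600 + 5 × 60 + 17) × 30 + 11 = 9521.
Minute boundaries passed: 5; those not divisible by 10: 5 − 0 = 5; dropped labels = 2 × 5 = 10.
Actual frame index = 9521 − 10 = 9511.

9511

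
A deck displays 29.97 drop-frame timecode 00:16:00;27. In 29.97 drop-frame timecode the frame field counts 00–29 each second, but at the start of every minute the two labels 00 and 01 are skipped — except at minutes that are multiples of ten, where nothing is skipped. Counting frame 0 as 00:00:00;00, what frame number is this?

Complete 10-minute blocks: 1, each 17982 frames → 17982.
Remaining 6 whole minutes in the current block: 1800 + 5 × 1798 = 10790 frames.
Within the current minute: 0 × 30 + 27 − 2 = 25 (labels ;00/;01 skipped at this minute). Total = 17982 + 10790 + 25 = 28797.

28797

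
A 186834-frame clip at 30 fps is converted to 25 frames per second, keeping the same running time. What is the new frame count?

Frames at target rate = 186834 × (25) / (30) = 155695.

155695 frames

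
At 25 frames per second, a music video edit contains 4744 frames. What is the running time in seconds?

Running time = 4744 / (25) = 189.76 s.

189.76 seconds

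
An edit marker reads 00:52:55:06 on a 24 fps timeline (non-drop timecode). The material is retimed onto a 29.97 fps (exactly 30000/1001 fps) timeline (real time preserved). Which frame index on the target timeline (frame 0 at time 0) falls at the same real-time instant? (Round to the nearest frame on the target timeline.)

Source frame index: (0×3600 + 52×60 + 55) × 24 + 6 = 76206.
Real time: 76206 / (24) = 12701/4 s.
Target frame: (12701/4) × (30000/1001) = 7327500/77 ≈ 95162.338 → 95162.

frame 95162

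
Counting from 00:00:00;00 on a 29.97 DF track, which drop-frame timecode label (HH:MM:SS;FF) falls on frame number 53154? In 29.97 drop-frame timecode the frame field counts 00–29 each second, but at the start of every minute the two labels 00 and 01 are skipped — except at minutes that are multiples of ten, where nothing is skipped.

00:29:33;18

Ten DF minutes hold 17982 frames, so frame 53154 lies in block 2 (frames 35964–53945) with 17190 frames into that block.
The block's first minute is 1800 frames and the rest 1798 each; 17190 frames reaches minute 9, so 2 × 18 + 9 × 2 = 54 labels have been skipped so far.
Adding those back, label number 53154 + 54 = 53208 at 30 labels/s is 1773 s + 18 f = 0 h 29 min 33 s frame 18, i.e. 00:29:33;18.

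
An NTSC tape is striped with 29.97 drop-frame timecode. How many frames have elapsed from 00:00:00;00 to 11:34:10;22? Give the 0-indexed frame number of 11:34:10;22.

As if non-drop at 30 labels/s: (11 × 3600 + 34 × 60 + 10) × 30 + 22 = 1249522.
Minute boundaries passed: 694; those not divisible by 10: 694 − 69 = 625; dropped labels = 2 × 625 = 1250.
Actual frame index = 1249522 − 1250 = 1248272.

1248272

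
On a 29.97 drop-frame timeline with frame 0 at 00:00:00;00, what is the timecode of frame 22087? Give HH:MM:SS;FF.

00:12:16;29

Ten DF minutes hold 17982 frames, so frame 22087 lies in block 1 (frames 17982–35963) with 4105 frames into that block.
The block's first minute is 1800 frames and the rest 1798 each; 4105 frames reaches minute 2, so 1 × 18 + 2 × 2 = 22 labels have been skipped so far.
Adding those back, label number 22087 + 22 = 22109 at 30 labels/s is 736 s + 29 f = 0 h 12 min 16 s frame 29, i.e. 00:12:16;29.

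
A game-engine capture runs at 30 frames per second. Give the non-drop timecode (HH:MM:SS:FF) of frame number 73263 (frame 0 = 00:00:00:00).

73263 ÷ 30 = 2442 full seconds, remainder 3 frames.
2442 s = 0 h 40 min 42 s.
Timecode: 00:40:42:03.

00:40:42:03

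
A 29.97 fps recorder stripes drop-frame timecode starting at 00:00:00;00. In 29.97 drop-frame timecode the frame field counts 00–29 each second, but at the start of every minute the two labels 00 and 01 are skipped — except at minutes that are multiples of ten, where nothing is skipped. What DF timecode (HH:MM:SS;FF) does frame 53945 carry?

Ten DF minutes hold 17982 frames, so frame 53945 lies in block 2 (frames 35964–53945) with 17981 frames into that block.
The block's first minute is 1800 frames and the rest 1798 each; 17981 frames reaches minute 9, so 2 × 18 + 9 × 2 = 54 labels have been skipped so far.
Adding those back, label number 53945 + 54 = 53999 at 30 labels/s is 1799 s + 29 f = 0 h 29 min 59 s frame 29, i.e. 00:29:59;29.

00:29:59;29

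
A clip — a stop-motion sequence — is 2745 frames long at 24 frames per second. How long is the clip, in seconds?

114.375 seconds

Running time = 2745 / (24) = 114.375 s.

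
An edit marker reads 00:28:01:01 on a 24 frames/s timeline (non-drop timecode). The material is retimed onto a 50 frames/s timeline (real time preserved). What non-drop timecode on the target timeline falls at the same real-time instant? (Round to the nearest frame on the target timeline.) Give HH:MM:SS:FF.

Source frame index: (0×3600 + 28×60 + 1) × 24 + 1 = 40345.
Real time: 40345 / (24) = 40345/24 s.
Target frame: (40345/24) × (50) = 1008625/12 ≈ 84052.083 → 84052.
At 50 labels/s: frame 84052 → 00:28:01:02.

00:28:01:02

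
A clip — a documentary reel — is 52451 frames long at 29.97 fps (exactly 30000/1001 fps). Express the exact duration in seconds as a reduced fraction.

Running time = 52451 ÷ (30000/1001) = 52451 × 1001/30000 = 52503451/30000 s.

52503451/30000 seconds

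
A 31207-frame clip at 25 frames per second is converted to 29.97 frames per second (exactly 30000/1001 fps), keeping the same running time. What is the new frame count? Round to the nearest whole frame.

Frames at target rate = 31207 × (30000/1001) / (25) = 3404400/91 ≈ 37410.989.
Nearest whole frame: 37411.

37411 frames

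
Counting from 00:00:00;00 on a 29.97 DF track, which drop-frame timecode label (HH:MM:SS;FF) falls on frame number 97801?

Each 10-minute DF block holds 10 × 60 × 30 − 9 × 2 = 17982 frames. 97801 ÷ 17982 → 5 full blocks, remainder 7891.
Within the partial block the first minute is 1800 frames and each further minute 1798, so 4 further minute boundaries passed. Total skipped labels = 18 × 5 + 2 × 4 = 98.
Non-drop label index = 97801 + 98 = 97899; at 30 labels/s that is 00:54:23:09, i.e. DF 00:54:23;09.

00:54:23;09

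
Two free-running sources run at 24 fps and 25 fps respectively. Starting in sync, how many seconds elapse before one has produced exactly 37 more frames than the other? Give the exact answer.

37 seconds

The gap grows by |25 − 24| = 1 frame per second.
Time for a 37-frame gap: 37 ÷ (1) = 37 s.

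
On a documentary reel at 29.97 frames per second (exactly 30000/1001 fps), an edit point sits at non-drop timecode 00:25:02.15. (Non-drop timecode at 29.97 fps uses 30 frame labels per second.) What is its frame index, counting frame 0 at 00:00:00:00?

Total seconds to the label: (0 × 3600 + 25 × 60 + 2) = 1502.
Frame index = 1502 × 30 + 15 = 45075.

frame 45075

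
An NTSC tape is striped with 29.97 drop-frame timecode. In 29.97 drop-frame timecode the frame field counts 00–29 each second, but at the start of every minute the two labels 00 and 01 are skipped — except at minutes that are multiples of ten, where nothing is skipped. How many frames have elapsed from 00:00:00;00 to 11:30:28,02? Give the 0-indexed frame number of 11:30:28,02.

Complete 10-minute blocks: 69, each 17982 frames → 1240758.
Remaining 0 whole minutes in the current block: 0 frames.
Within the current minute: 28 × 30 + 2 = 842. Total = 1240758 + 0 + 842 = 1241600.

1241600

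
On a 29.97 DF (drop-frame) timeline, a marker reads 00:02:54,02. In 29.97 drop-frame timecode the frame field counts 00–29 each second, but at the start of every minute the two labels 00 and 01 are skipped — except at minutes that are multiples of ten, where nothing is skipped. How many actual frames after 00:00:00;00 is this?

5218

Complete 10-minute blocks: 0, each 17982 frames → 0.
Remaining 2 whole minutes in the current block: 1800 + 1 × 1798 = 3598 frames.
Within the current minute: 54 × 30 + 2 − 2 = 1620 (labels ;00/;01 skipped at this minute). Total = 0 + 3598 + 1620 = 5218.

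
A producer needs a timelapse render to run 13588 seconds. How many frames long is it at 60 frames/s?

Frames = 13588 × 60 = 815280.

815280 frames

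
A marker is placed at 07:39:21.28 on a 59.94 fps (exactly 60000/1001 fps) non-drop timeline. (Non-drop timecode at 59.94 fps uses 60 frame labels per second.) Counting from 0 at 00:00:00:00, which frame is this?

1653688

Total seconds to the label: (7 × 3600 + 39 × 60 + 21) = 27561.
Frame index = 27561 × 60 + 28 = 1653688.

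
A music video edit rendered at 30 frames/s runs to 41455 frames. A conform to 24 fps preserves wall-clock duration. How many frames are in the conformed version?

33164 frames

Target frames = source frames × (target rate / source rate) = 41455 × (24)/(30) = 41455 × 4/5 = 33164.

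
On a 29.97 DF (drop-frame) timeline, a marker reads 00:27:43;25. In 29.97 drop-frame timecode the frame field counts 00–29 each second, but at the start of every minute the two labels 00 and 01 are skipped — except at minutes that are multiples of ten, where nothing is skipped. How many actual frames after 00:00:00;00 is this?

49865

As if non-drop at 30 labels/s: (0 × 3600 + 27 × 60 + 43) × 30 + 25 = 49915.
Minute boundaries passed: 27; those not divisible by 10: 27 − 2 = 25; dropped labels = 2 × 25 = 50.
Actual frame index = 49915 − 50 = 49865.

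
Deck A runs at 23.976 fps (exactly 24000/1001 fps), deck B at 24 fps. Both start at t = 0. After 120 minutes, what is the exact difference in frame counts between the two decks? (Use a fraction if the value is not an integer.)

172800/1001 frames

120 min = 7200 s.
A emits 24000/1001 × 7200 = 172800000/1001 frames; B emits 24 × 7200 = 172800.
Difference = 172800/1001 frames (≈ 172.6274); B is ahead of A.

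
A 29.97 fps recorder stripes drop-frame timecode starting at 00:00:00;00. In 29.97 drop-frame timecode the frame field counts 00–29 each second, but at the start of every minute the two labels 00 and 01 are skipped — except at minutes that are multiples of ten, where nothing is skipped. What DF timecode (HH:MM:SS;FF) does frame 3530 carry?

00:01:57;22

Each 10-minute DF block holds 10 × 60 × 30 − 9 × 2 = 17982 frames. 3530 ÷ 17982 → 0 full blocks, remainder 3530.
Within the partial block the first minute is 1800 frames and each further minute 1798, so 1 further minute boundary passed. Total skipped labels = 18 × 0 + 2 × 1 = 2.
Non-drop label index = 3530 + 2 = 3532; at 30 labels/s that is 00:01:57:22, i.e. DF 00:01:57;22.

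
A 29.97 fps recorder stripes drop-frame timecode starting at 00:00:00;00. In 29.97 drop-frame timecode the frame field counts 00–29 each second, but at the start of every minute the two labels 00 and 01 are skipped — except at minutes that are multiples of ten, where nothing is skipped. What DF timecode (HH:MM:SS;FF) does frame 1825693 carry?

Ten DF minutes hold 17982 frames, so frame 1825693 lies in block 101 (frames 1816182–1834163) with 9511 frames into that block.
The block's first minute is 1800 frames and the rest 1798 each; 9511 frames reaches minute 5, so 101 × 18 + 5 × 2 = 1828 labels have been skipped so far.
Adding those back, label number 1825693 + 1828 = 1827521 at 30 labels/s is 60917 s + 11 f = 16 h 55 min 17 s frame 11, i.e. 16:55:17;11.

16:55:17;11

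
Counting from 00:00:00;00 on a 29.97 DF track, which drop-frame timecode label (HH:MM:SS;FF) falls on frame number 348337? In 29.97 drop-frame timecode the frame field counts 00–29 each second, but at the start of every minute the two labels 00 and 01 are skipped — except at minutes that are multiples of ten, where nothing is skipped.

03:13:42;25

Each 10-minute DF block holds 10 × 60 × 30 − 9 × 2 = 17982 frames. 348337 ÷ 17982 → 19 full blocks, remainder 6679.
Within the partial block the first minute is 1800 frames and each further minute 1798, so 3 further minute boundaries passed. Total skipped labels = 18 × 19 + 2 × 3 = 348.
Non-drop label index = 348337 + 348 = 348685; at 30 labels/s that is 03:13:42:25, i.e. DF 03:13:42;25.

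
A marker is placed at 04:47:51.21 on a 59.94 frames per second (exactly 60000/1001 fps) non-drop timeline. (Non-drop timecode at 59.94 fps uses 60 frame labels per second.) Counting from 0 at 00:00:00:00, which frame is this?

Total seconds to the label: (4 × 3600 + 47 × 60 + 51) = 17271.
Frame index = 17271 × 60 + 21 = 1036281.

1036281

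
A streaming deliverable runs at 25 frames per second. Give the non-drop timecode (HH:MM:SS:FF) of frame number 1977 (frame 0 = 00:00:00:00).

1977 ÷ 25 = 79 full seconds, remainder 2 frames.
79 s = 0 h 1 min 19 s.
Timecode: 00:01:19:02.

00:01:19:02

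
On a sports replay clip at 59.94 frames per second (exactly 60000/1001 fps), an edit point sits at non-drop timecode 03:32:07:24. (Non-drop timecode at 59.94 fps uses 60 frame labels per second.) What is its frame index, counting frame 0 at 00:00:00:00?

Total seconds to the label: (3 × 3600 + 32 × 60 + 7) = 12727.
Frame index = 12727 × 60 + 24 = 763644.

763644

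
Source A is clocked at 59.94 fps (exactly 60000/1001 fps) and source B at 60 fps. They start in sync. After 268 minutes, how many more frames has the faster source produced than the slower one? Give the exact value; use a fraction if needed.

268 min = 16080 s.
A emits 60000/1001 × 16080 = 964800000/1001 frames; B emits 60 × 16080 = 964800.
Difference = 964800/1001 frames (≈ 963.8362); B is ahead of A.

964800/1001 frames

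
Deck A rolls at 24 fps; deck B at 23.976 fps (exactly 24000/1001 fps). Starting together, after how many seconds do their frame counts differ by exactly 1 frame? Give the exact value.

The gap grows by |24000/1001 − 24| = 24/1001 frames per second.
Time for a 1-frame gap: 1 ÷ (24/1001) = 1001/24 s.

1001/24 seconds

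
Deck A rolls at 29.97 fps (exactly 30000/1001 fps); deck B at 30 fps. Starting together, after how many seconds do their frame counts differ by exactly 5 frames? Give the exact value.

1001/6 seconds

The gap grows by |30 − 30000/1001| = 30/1001 frames per second.
Time for a 5-frame gap: 5 ÷ (30/1001) = 1001/6 s.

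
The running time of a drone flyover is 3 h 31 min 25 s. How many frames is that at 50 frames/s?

634250 frames

3 h 31 min 25 s = 12685 s.
Frames = 12685 × 50 = 634250.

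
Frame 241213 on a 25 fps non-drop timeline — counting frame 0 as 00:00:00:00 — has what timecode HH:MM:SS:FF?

241213 ÷ 25 = 9648 full seconds, remainder 13 frames.
9648 s = 2 h 40 min 48 s.
Timecode: 02:40:48:13.

02:40:48:13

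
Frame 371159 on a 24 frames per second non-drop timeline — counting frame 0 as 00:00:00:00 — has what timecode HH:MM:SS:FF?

04:17:44:23

371159 ÷ 24 = 15464 full seconds, remainder 23 frames.
15464 s = 4 h 17 min 44 s.
Timecode: 04:17:44:23.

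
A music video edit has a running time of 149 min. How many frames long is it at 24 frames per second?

214560 frames

149 min = 8940 s.
Frames = 8940 × 24 = 214560.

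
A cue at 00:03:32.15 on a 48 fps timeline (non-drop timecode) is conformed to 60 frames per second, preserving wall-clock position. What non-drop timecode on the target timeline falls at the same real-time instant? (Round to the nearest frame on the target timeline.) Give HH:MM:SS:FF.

00:03:32:19

Source frame index: (0×3600 + 3×60 + 32) × 48 + 15 = 10191.
Real time: 10191 / (48) = 3397/16 s.
Target frame: (3397/16) × (60) = 50955/4 ≈ 12738.750 → 12739.
At 60 labels/s: frame 12739 → 00:03:32:19.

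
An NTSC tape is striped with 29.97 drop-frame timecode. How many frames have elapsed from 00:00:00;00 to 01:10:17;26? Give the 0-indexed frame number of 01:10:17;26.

126410

As if non-drop at 30 labels/s: (1 × 3600 + 10 × 60 + 17) × 30 + 26 = 126536.
Minute boundaries passed: 70; those not divisible by 10: 70 − 7 = 63; dropped labels = 2 × 63 = 126.
Actual frame index = 126536 − 126 = 126410.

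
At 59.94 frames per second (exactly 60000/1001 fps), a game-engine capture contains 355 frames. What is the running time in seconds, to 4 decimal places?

Running time = 355 × 1001/60000 = 71071/12000 s ≈ 5.9226 s.

5.9226 seconds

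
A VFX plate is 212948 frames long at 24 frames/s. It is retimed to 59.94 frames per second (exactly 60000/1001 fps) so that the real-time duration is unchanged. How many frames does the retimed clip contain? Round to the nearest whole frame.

531838 frames

Frames at target rate = 212948 × (60000/1001) / (24) = 532370000/1001 ≈ 531838.162.
Nearest whole frame: 531838.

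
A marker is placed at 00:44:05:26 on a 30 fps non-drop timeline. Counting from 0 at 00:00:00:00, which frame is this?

Total seconds to the label: (0 × 3600 + 44 × 60 + 5) = 2645.
Frame index = 2645 × 30 + 26 = 79376.

frame 79376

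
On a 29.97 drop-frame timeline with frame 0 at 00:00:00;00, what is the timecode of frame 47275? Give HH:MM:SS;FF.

00:26:17;13

Ten DF minutes hold 17982 frames, so frame 47275 lies in block 2 (frames 35964–53945) with 11311 frames into that block.
The block's first minute is 1800 frames and the rest 1798 each; 11311 frames reaches minute 6, so 2 × 18 + 6 × 2 = 48 labels have been skipped so far.
Adding those back, label number 47275 + 48 = 47323 at 30 labels/s is 1577 s + 13 f = 0 h 26 min 17 s frame 13, i.e. 00:26:17;13.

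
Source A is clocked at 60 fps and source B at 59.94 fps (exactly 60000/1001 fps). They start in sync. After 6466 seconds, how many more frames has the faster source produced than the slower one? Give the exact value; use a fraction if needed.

A emits 60 × 6466 = 387960 frames; B emits 60000/1001 × 6466 = 387960000/1001.
Difference = 387960/1001 frames (≈ 387.5724); B is behind A.

387960/1001 frames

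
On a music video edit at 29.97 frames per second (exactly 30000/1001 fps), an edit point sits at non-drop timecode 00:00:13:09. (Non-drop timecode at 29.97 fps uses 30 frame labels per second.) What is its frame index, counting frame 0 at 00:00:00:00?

frame 399

Total seconds to the label: (0 × 3600 + 0 × 60 + 13) = 13.
Frame index = 13 × 30 + 9 = 399.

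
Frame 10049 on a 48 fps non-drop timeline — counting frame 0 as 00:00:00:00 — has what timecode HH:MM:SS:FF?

00:03:29:17

10049 ÷ 48 = 209 full seconds, remainder 17 frames.
209 s = 0 h 3 min 29 s.
Timecode: 00:03:29:17.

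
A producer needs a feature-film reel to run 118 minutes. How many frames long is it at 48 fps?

118 min = 7080 s.
Frames = 7080 × 48 = 339840.

339840 frames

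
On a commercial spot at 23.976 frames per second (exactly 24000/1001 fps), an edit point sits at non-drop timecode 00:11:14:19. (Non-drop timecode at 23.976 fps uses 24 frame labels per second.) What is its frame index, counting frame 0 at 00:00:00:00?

Total seconds to the label: (0 × 3600 + 11 × 60 + 14) = 674.
Frame index = 674 × 24 + 19 = 16195.

frame 16195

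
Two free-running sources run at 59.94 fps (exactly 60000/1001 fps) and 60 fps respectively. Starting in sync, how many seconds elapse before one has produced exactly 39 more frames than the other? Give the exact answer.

650.65 seconds

The gap grows by |60 − 60000/1001| = 60/1001 frames per second.
Time for a 39-frame gap: 39 ÷ (60/1001) = 650.65 s.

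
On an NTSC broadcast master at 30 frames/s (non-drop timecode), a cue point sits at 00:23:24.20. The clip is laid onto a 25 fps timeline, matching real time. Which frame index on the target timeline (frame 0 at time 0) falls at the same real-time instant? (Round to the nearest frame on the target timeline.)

Source frame index: (0×3600 + 23×60 + 24) × 30 + 20 = 42140.
Real time: 42140 / (30) = 4214/3 s.
Target frame: (4214/3) × (25) = 105350/3 ≈ 35116.667 → 35117.

frame 35117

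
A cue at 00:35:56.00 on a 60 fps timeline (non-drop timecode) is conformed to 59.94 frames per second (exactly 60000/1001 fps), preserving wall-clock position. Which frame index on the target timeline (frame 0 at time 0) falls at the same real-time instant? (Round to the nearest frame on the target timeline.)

Source frame index: (0×3600 + 35×60 + 56) × 60 + 0 = 129360.
Real time: 129360 / (60) = 2156 s.
Target frame: (2156) × (60000/1001) = 1680000/13 ≈ 129230.769 → 129231.

frame 129231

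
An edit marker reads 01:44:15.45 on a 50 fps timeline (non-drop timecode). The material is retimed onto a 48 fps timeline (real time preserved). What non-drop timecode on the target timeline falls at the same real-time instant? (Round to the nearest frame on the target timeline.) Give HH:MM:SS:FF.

Source frame index: (1×3600 + 44×60 + 15) × 50 + 45 = 312795.
Real time: 312795 / (50) = 62559/10 s.
Target frame: (62559/10) × (48) = 1501416/5 ≈ 300283.200 → 300283.
At 48 labels/s: frame 300283 → 01:44:15:43.

01:44:15:43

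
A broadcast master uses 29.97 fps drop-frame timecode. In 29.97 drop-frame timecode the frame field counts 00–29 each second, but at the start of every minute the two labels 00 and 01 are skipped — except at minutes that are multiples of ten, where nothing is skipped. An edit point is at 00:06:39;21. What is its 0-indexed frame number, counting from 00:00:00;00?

Complete 10-minute blocks: 0, each 17982 frames → 0.
Remaining 6 whole minutes in the current block: 1800 + 5 × 1798 = 10790 frames.
Within the current minute: 39 × 30 + 21 − 2 = 1189 (labels ;00/;01 skipped at this minute). Total = 0 + 10790 + 1189 = 11979.

11979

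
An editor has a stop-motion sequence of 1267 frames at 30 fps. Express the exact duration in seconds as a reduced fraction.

1267/30 seconds

Running time = 1267 ÷ (30) = 1267 × 1/30 = 1267/30 s.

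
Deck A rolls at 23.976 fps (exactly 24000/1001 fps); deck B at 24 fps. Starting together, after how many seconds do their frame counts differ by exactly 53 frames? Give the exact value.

The gap grows by |24 − 24000/1001| = 24/1001 frames per second.
Time for a 53-frame gap: 53 ÷ (24/1001) = 53053/24 s.

53053/24 seconds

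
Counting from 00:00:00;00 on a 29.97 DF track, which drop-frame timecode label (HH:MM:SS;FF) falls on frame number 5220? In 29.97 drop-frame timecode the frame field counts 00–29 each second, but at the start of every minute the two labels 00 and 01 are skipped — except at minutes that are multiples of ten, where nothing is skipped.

00:02:54;04

Ten DF minutes hold 17982 frames, so frame 5220 lies in block 0 (frames 0–17981) with 5220 frames into that block.
The block's first minute is 1800 frames and the rest 1798 each; 5220 frames reaches minute 2, so 0 × 18 + 2 × 2 = 4 labels have been skipped so far.
Adding those back, label number 5220 + 4 = 5224 at 30 labels/s is 174 s + 4 f = 0 h 2 min 54 s frame 4, i.e. 00:02:54;04.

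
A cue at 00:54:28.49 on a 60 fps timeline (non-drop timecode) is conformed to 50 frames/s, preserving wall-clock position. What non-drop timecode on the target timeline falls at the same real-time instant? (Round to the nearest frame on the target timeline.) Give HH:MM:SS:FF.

Source frame index: (0×3600 + 54×60 + 28) × 60 + 49 = 196129.
Real time: 196129 / (60) = 196129/60 s.
Target frame: (196129/60) × (50) = 980645/6 ≈ 163440.833 → 163441.
At 50 labels/s: frame 163441 → 00:54:28:41.

00:54:28:41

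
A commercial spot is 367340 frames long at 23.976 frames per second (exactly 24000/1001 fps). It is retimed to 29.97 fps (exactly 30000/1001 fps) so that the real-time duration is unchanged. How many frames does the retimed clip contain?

Target frames = source frames × (target rate / source rate) = 367340 × (30000/1001)/(24000/1001) = 367340 × 5/4 = 459175.

459175 frames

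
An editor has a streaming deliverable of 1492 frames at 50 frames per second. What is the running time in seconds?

Running time = 1492 / (50) = 29.84 s.

29.84 seconds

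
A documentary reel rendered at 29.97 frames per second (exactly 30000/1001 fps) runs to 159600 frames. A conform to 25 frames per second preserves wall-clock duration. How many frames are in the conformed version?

Target frames = source frames × (target rate / source rate) = 159600 × (25)/(30000/1001) = 159600 × 1001/1200 = 133133.

133133 frames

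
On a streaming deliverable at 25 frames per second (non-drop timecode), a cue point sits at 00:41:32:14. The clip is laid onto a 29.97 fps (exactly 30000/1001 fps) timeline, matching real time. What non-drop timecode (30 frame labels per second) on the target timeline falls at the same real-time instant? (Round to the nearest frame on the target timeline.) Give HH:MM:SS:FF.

00:41:30:02

Source frame index: (0×3600 + 41×60 + 32) × 25 + 14 = 62314.
Real time: 62314 / (25) = 62314/25 s.
Target frame: (62314/25) × (30000/1001) = 10682400/143 ≈ 74702.098 → 74702.
At 30 labels/s: frame 74702 → 00:41:30:02.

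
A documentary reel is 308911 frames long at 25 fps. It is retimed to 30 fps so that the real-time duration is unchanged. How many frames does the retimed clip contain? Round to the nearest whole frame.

370693 frames

Frames at target rate = 308911 × (30) / (25) = 1853466/5 ≈ 370693.200.
Nearest whole frame: 370693.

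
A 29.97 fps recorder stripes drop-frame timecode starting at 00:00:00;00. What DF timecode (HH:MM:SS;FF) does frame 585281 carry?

Each 10-minute DF block holds 10 × 60 × 30 − 9 × 2 = 17982 frames. 585281 ÷ 17982 → 32 full blocks, remainder 9857.
Within the partial block the first minute is 1800 frames and each further minute 1798, so 5 further minute boundaries passed. Total skipped labels = 18 × 32 + 2 × 5 = 586.
Non-drop label index = 585281 + 586 = 585867; at 30 labels/s that is 05:25:28:27, i.e. DF 05:25:28;27.

05:25:28;27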